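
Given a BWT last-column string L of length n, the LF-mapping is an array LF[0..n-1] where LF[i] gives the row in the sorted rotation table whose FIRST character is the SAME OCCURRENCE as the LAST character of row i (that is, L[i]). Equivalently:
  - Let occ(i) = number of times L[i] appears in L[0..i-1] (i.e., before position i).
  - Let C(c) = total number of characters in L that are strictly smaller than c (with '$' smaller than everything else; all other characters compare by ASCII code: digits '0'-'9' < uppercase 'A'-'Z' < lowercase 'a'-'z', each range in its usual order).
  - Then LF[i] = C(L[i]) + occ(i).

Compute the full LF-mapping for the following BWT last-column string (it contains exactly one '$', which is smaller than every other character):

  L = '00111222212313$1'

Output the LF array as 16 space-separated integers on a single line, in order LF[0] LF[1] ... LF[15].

Char counts: '$':1, '0':2, '1':6, '2':5, '3':2
C (first-col start): C('$')=0, C('0')=1, C('1')=3, C('2')=9, C('3')=14
L[0]='0': occ=0, LF[0]=C('0')+0=1+0=1
L[1]='0': occ=1, LF[1]=C('0')+1=1+1=2
L[2]='1': occ=0, LF[2]=C('1')+0=3+0=3
L[3]='1': occ=1, LF[3]=C('1')+1=3+1=4
L[4]='1': occ=2, LF[4]=C('1')+2=3+2=5
L[5]='2': occ=0, LF[5]=C('2')+0=9+0=9
L[6]='2': occ=1, LF[6]=C('2')+1=9+1=10
L[7]='2': occ=2, LF[7]=C('2')+2=9+2=11
L[8]='2': occ=3, LF[8]=C('2')+3=9+3=12
L[9]='1': occ=3, LF[9]=C('1')+3=3+3=6
L[10]='2': occ=4, LF[10]=C('2')+4=9+4=13
L[11]='3': occ=0, LF[11]=C('3')+0=14+0=14
L[12]='1': occ=4, LF[12]=C('1')+4=3+4=7
L[13]='3': occ=1, LF[13]=C('3')+1=14+1=15
L[14]='$': occ=0, LF[14]=C('$')+0=0+0=0
L[15]='1': occ=5, LF[15]=C('1')+5=3+5=8

Answer: 1 2 3 4 5 9 10 11 12 6 13 14 7 15 0 8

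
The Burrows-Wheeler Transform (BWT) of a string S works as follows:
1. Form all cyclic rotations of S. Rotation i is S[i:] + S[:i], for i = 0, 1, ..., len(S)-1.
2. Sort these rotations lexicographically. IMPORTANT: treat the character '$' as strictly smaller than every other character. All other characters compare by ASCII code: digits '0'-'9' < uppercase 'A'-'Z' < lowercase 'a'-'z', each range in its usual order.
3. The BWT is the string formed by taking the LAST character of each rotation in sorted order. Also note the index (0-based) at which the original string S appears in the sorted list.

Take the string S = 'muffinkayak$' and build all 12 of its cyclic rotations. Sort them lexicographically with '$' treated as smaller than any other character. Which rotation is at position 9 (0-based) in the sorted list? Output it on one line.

Answer: nkayak$muffi

Derivation:
All 12 rotations (rotation i = S[i:]+S[:i]):
  rot[0] = muffinkayak$
  rot[1] = uffinkayak$m
  rot[2] = ffinkayak$mu
  rot[3] = finkayak$muf
  rot[4] = inkayak$muff
  rot[5] = nkayak$muffi
  rot[6] = kayak$muffin
  rot[7] = ayak$muffink
  rot[8] = yak$muffinka
  rot[9] = ak$muffinkay
  rot[10] = k$muffinkaya
  rot[11] = $muffinkayak
Sorted (with $ < everything):
  sorted[0] = $muffinkayak
  sorted[1] = ak$muffinkay
  sorted[2] = ayak$muffink
  sorted[3] = ffinkayak$mu
  sorted[4] = finkayak$muf
  sorted[5] = inkayak$muff
  sorted[6] = k$muffinkaya
  sorted[7] = kayak$muffin
  sorted[8] = muffinkayak$
  sorted[9] = nkayak$muffi
  sorted[10] = uffinkayak$m
  sorted[11] = yak$muffinka
sorted[9] = nkayak$muffi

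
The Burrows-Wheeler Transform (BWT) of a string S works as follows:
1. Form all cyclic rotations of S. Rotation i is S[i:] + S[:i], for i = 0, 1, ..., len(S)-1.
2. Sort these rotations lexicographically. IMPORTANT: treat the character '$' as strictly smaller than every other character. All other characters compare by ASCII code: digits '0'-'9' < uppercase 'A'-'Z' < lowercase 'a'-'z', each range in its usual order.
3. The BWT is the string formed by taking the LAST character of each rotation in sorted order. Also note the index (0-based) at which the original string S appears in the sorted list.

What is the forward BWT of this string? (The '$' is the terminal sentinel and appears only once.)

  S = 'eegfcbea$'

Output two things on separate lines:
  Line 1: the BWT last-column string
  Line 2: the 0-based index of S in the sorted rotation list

All 9 rotations (rotation i = S[i:]+S[:i]):
  rot[0] = eegfcbea$
  rot[1] = egfcbea$e
  rot[2] = gfcbea$ee
  rot[3] = fcbea$eeg
  rot[4] = cbea$eegf
  rot[5] = bea$eegfc
  rot[6] = ea$eegfcb
  rot[7] = a$eegfcbe
  rot[8] = $eegfcbea
Sorted (with $ < everything):
  sorted[0] = $eegfcbea  (last char: 'a')
  sorted[1] = a$eegfcbe  (last char: 'e')
  sorted[2] = bea$eegfc  (last char: 'c')
  sorted[3] = cbea$eegf  (last char: 'f')
  sorted[4] = ea$eegfcb  (last char: 'b')
  sorted[5] = eegfcbea$  (last char: '$')
  sorted[6] = egfcbea$e  (last char: 'e')
  sorted[7] = fcbea$eeg  (last char: 'g')
  sorted[8] = gfcbea$ee  (last char: 'e')
Last column: aecfb$ege
Original string S is at sorted index 5

Answer: aecfb$ege
5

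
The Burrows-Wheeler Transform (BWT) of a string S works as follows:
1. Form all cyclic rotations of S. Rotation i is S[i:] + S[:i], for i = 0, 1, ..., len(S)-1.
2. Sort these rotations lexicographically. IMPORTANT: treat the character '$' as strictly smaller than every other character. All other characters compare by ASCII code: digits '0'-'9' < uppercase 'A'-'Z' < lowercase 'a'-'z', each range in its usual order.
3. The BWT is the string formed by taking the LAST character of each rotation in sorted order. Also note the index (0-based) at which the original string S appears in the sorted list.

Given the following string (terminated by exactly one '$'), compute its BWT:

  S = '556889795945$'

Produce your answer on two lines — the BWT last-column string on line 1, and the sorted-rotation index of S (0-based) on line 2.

All 13 rotations (rotation i = S[i:]+S[:i]):
  rot[0] = 556889795945$
  rot[1] = 56889795945$5
  rot[2] = 6889795945$55
  rot[3] = 889795945$556
  rot[4] = 89795945$5568
  rot[5] = 9795945$55688
  rot[6] = 795945$556889
  rot[7] = 95945$5568897
  rot[8] = 5945$55688979
  rot[9] = 945$556889795
  rot[10] = 45$5568897959
  rot[11] = 5$55688979594
  rot[12] = $556889795945
Sorted (with $ < everything):
  sorted[0] = $556889795945  (last char: '5')
  sorted[1] = 45$5568897959  (last char: '9')
  sorted[2] = 5$55688979594  (last char: '4')
  sorted[3] = 556889795945$  (last char: '$')
  sorted[4] = 56889795945$5  (last char: '5')
  sorted[5] = 5945$55688979  (last char: '9')
  sorted[6] = 6889795945$55  (last char: '5')
  sorted[7] = 795945$556889  (last char: '9')
  sorted[8] = 889795945$556  (last char: '6')
  sorted[9] = 89795945$5568  (last char: '8')
  sorted[10] = 945$556889795  (last char: '5')
  sorted[11] = 95945$5568897  (last char: '7')
  sorted[12] = 9795945$55688  (last char: '8')
Last column: 594$595968578
Original string S is at sorted index 3

Answer: 594$595968578
3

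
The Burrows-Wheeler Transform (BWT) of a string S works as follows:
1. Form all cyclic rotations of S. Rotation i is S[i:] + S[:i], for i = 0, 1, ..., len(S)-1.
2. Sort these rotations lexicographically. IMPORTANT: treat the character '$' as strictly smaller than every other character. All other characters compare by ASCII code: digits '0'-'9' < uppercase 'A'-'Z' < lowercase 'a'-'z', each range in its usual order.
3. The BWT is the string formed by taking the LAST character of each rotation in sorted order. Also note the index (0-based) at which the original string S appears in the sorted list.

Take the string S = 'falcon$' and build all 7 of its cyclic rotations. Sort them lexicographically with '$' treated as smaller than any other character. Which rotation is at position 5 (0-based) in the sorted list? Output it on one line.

All 7 rotations (rotation i = S[i:]+S[:i]):
  rot[0] = falcon$
  rot[1] = alcon$f
  rot[2] = lcon$fa
  rot[3] = con$fal
  rot[4] = on$falc
  rot[5] = n$falco
  rot[6] = $falcon
Sorted (with $ < everything):
  sorted[0] = $falcon
  sorted[1] = alcon$f
  sorted[2] = con$fal
  sorted[3] = falcon$
  sorted[4] = lcon$fa
  sorted[5] = n$falco
  sorted[6] = on$falc
sorted[5] = n$falco

Answer: n$falco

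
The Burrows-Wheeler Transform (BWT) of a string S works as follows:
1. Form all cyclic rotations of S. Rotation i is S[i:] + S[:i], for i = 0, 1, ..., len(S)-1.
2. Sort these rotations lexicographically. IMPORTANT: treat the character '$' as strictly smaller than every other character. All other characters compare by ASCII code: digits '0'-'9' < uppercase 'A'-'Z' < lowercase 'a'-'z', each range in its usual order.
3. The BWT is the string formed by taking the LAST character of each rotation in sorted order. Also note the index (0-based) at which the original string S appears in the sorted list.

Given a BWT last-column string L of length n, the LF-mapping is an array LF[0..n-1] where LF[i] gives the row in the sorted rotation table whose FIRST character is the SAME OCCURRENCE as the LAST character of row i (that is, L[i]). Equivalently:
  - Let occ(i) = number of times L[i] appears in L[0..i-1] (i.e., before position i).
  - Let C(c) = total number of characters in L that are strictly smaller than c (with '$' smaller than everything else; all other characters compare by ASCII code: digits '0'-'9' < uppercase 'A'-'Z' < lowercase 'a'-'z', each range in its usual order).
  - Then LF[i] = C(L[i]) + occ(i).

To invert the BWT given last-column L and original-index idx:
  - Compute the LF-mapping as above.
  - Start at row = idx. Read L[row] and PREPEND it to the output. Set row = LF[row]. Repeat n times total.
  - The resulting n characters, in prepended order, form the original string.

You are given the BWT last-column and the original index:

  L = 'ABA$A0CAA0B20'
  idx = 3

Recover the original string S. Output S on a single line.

Answer: 0CA0AAA2BB0A$

Derivation:
LF mapping: 5 10 6 0 7 1 12 8 9 2 11 4 3
Walk LF starting at row 3, prepending L[row]:
  step 1: row=3, L[3]='$', prepend. Next row=LF[3]=0
  step 2: row=0, L[0]='A', prepend. Next row=LF[0]=5
  step 3: row=5, L[5]='0', prepend. Next row=LF[5]=1
  step 4: row=1, L[1]='B', prepend. Next row=LF[1]=10
  step 5: row=10, L[10]='B', prepend. Next row=LF[10]=11
  step 6: row=11, L[11]='2', prepend. Next row=LF[11]=4
  step 7: row=4, L[4]='A', prepend. Next row=LF[4]=7
  step 8: row=7, L[7]='A', prepend. Next row=LF[7]=8
  step 9: row=8, L[8]='A', prepend. Next row=LF[8]=9
  step 10: row=9, L[9]='0', prepend. Next row=LF[9]=2
  step 11: row=2, L[2]='A', prepend. Next row=LF[2]=6
  step 12: row=6, L[6]='C', prepend. Next row=LF[6]=12
  step 13: row=12, L[12]='0', prepend. Next row=LF[12]=3
Reversed output: 0CA0AAA2BB0A$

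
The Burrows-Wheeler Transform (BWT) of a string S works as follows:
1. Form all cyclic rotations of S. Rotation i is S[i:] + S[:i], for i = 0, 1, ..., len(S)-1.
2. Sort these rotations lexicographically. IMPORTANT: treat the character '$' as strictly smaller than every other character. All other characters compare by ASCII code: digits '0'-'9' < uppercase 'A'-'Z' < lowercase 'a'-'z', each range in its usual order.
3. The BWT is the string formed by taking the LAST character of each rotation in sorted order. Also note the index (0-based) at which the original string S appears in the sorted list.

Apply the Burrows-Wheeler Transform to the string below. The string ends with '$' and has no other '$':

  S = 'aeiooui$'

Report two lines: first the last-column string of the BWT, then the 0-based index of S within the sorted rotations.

All 8 rotations (rotation i = S[i:]+S[:i]):
  rot[0] = aeiooui$
  rot[1] = eiooui$a
  rot[2] = iooui$ae
  rot[3] = ooui$aei
  rot[4] = oui$aeio
  rot[5] = ui$aeioo
  rot[6] = i$aeioou
  rot[7] = $aeiooui
Sorted (with $ < everything):
  sorted[0] = $aeiooui  (last char: 'i')
  sorted[1] = aeiooui$  (last char: '$')
  sorted[2] = eiooui$a  (last char: 'a')
  sorted[3] = i$aeioou  (last char: 'u')
  sorted[4] = iooui$ae  (last char: 'e')
  sorted[5] = ooui$aei  (last char: 'i')
  sorted[6] = oui$aeio  (last char: 'o')
  sorted[7] = ui$aeioo  (last char: 'o')
Last column: i$aueioo
Original string S is at sorted index 1

Answer: i$aueioo
1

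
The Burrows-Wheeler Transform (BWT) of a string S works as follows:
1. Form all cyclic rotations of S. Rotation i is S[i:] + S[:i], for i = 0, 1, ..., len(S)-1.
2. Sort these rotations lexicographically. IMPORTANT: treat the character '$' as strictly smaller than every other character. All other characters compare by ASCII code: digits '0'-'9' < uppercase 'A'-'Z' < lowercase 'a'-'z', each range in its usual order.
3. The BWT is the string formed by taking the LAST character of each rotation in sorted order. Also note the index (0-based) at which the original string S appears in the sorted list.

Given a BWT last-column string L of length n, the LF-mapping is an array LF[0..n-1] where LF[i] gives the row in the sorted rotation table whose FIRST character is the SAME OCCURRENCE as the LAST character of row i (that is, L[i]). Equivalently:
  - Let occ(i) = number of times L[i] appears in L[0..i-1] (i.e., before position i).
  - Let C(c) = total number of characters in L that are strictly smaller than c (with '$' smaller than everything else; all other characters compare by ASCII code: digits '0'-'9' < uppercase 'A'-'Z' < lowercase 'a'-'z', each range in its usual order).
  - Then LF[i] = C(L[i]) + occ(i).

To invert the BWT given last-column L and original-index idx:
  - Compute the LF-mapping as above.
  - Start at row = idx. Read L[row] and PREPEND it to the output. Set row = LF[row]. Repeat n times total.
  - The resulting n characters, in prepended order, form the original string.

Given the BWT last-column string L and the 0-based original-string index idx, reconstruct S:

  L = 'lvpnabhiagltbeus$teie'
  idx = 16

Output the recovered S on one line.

LF mapping: 12 20 15 14 1 3 9 10 2 8 13 17 4 5 19 16 0 18 6 11 7
Walk LF starting at row 16, prepending L[row]:
  step 1: row=16, L[16]='$', prepend. Next row=LF[16]=0
  step 2: row=0, L[0]='l', prepend. Next row=LF[0]=12
  step 3: row=12, L[12]='b', prepend. Next row=LF[12]=4
  step 4: row=4, L[4]='a', prepend. Next row=LF[4]=1
  step 5: row=1, L[1]='v', prepend. Next row=LF[1]=20
  step 6: row=20, L[20]='e', prepend. Next row=LF[20]=7
  step 7: row=7, L[7]='i', prepend. Next row=LF[7]=10
  step 8: row=10, L[10]='l', prepend. Next row=LF[10]=13
  step 9: row=13, L[13]='e', prepend. Next row=LF[13]=5
  step 10: row=5, L[5]='b', prepend. Next row=LF[5]=3
  step 11: row=3, L[3]='n', prepend. Next row=LF[3]=14
  step 12: row=14, L[14]='u', prepend. Next row=LF[14]=19
  step 13: row=19, L[19]='i', prepend. Next row=LF[19]=11
  step 14: row=11, L[11]='t', prepend. Next row=LF[11]=17
  step 15: row=17, L[17]='t', prepend. Next row=LF[17]=18
  step 16: row=18, L[18]='e', prepend. Next row=LF[18]=6
  step 17: row=6, L[6]='h', prepend. Next row=LF[6]=9
  step 18: row=9, L[9]='g', prepend. Next row=LF[9]=8
  step 19: row=8, L[8]='a', prepend. Next row=LF[8]=2
  step 20: row=2, L[2]='p', prepend. Next row=LF[2]=15
  step 21: row=15, L[15]='s', prepend. Next row=LF[15]=16
Reversed output: spaghettiunbelievabl$

Answer: spaghettiunbelievabl$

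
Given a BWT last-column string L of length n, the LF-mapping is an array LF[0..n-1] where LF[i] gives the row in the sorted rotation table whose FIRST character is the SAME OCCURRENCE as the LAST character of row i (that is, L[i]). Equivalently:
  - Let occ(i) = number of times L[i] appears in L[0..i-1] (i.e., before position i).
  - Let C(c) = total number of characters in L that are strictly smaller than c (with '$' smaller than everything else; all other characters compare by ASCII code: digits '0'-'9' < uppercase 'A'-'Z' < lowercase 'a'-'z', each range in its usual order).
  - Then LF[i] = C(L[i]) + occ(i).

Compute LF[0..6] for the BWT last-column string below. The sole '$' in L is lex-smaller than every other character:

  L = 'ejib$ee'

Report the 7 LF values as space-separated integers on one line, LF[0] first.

Char counts: '$':1, 'b':1, 'e':3, 'i':1, 'j':1
C (first-col start): C('$')=0, C('b')=1, C('e')=2, C('i')=5, C('j')=6
L[0]='e': occ=0, LF[0]=C('e')+0=2+0=2
L[1]='j': occ=0, LF[1]=C('j')+0=6+0=6
L[2]='i': occ=0, LF[2]=C('i')+0=5+0=5
L[3]='b': occ=0, LF[3]=C('b')+0=1+0=1
L[4]='$': occ=0, LF[4]=C('$')+0=0+0=0
L[5]='e': occ=1, LF[5]=C('e')+1=2+1=3
L[6]='e': occ=2, LF[6]=C('e')+2=2+2=4

Answer: 2 6 5 1 0 3 4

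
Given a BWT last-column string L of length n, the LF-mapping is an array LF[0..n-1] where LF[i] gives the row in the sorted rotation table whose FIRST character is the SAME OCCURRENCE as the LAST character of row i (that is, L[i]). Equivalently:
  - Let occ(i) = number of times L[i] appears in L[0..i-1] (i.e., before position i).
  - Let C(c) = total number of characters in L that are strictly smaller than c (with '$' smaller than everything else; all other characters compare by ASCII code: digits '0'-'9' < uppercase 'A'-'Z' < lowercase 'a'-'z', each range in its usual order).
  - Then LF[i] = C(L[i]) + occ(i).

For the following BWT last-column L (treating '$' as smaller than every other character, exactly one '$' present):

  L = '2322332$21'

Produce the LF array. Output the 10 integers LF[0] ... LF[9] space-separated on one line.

Char counts: '$':1, '1':1, '2':5, '3':3
C (first-col start): C('$')=0, C('1')=1, C('2')=2, C('3')=7
L[0]='2': occ=0, LF[0]=C('2')+0=2+0=2
L[1]='3': occ=0, LF[1]=C('3')+0=7+0=7
L[2]='2': occ=1, LF[2]=C('2')+1=2+1=3
L[3]='2': occ=2, LF[3]=C('2')+2=2+2=4
L[4]='3': occ=1, LF[4]=C('3')+1=7+1=8
L[5]='3': occ=2, LF[5]=C('3')+2=7+2=9
L[6]='2': occ=3, LF[6]=C('2')+3=2+3=5
L[7]='$': occ=0, LF[7]=C('$')+0=0+0=0
L[8]='2': occ=4, LF[8]=C('2')+4=2+4=6
L[9]='1': occ=0, LF[9]=C('1')+0=1+0=1

Answer: 2 7 3 4 8 9 5 0 6 1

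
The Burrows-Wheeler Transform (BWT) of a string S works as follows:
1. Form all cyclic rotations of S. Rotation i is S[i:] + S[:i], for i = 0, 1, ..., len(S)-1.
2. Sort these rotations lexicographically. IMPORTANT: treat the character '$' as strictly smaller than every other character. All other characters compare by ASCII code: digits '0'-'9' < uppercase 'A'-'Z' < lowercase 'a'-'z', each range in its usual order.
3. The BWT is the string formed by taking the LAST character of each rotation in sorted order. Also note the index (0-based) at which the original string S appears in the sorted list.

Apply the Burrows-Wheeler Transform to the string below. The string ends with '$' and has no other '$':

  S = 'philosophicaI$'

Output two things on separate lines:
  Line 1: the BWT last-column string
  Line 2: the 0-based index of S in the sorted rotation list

Answer: Iacipphhislo$o
12

Derivation:
All 14 rotations (rotation i = S[i:]+S[:i]):
  rot[0] = philosophicaI$
  rot[1] = hilosophicaI$p
  rot[2] = ilosophicaI$ph
  rot[3] = losophicaI$phi
  rot[4] = osophicaI$phil
  rot[5] = sophicaI$philo
  rot[6] = ophicaI$philos
  rot[7] = phicaI$philoso
  rot[8] = hicaI$philosop
  rot[9] = icaI$philosoph
  rot[10] = caI$philosophi
  rot[11] = aI$philosophic
  rot[12] = I$philosophica
  rot[13] = $philosophicaI
Sorted (with $ < everything):
  sorted[0] = $philosophicaI  (last char: 'I')
  sorted[1] = I$philosophica  (last char: 'a')
  sorted[2] = aI$philosophic  (last char: 'c')
  sorted[3] = caI$philosophi  (last char: 'i')
  sorted[4] = hicaI$philosop  (last char: 'p')
  sorted[5] = hilosophicaI$p  (last char: 'p')
  sorted[6] = icaI$philosoph  (last char: 'h')
  sorted[7] = ilosophicaI$ph  (last char: 'h')
  sorted[8] = losophicaI$phi  (last char: 'i')
  sorted[9] = ophicaI$philos  (last char: 's')
  sorted[10] = osophicaI$phil  (last char: 'l')
  sorted[11] = phicaI$philoso  (last char: 'o')
  sorted[12] = philosophicaI$  (last char: '$')
  sorted[13] = sophicaI$philo  (last char: 'o')
Last column: Iacipphhislo$o
Original string S is at sorted index 12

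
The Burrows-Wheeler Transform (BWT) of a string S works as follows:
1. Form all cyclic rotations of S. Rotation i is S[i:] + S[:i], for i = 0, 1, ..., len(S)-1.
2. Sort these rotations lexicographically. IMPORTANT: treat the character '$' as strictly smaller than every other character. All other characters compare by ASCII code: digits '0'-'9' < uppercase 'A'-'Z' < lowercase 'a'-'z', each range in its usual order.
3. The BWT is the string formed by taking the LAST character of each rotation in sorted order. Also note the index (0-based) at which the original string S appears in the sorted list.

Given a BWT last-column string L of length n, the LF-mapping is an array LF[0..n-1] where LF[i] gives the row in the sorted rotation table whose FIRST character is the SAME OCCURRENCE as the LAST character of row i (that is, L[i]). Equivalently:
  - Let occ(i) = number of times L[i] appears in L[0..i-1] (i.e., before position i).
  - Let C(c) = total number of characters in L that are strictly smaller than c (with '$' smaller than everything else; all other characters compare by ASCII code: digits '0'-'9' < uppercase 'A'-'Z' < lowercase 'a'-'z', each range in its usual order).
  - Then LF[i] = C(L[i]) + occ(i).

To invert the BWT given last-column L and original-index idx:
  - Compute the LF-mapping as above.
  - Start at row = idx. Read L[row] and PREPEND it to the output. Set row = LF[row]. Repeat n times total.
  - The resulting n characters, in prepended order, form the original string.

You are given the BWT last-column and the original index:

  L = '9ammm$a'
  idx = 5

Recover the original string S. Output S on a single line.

Answer: mamma9$

Derivation:
LF mapping: 1 2 4 5 6 0 3
Walk LF starting at row 5, prepending L[row]:
  step 1: row=5, L[5]='$', prepend. Next row=LF[5]=0
  step 2: row=0, L[0]='9', prepend. Next row=LF[0]=1
  step 3: row=1, L[1]='a', prepend. Next row=LF[1]=2
  step 4: row=2, L[2]='m', prepend. Next row=LF[2]=4
  step 5: row=4, L[4]='m', prepend. Next row=LF[4]=6
  step 6: row=6, L[6]='a', prepend. Next row=LF[6]=3
  step 7: row=3, L[3]='m', prepend. Next row=LF[3]=5
Reversed output: mamma9$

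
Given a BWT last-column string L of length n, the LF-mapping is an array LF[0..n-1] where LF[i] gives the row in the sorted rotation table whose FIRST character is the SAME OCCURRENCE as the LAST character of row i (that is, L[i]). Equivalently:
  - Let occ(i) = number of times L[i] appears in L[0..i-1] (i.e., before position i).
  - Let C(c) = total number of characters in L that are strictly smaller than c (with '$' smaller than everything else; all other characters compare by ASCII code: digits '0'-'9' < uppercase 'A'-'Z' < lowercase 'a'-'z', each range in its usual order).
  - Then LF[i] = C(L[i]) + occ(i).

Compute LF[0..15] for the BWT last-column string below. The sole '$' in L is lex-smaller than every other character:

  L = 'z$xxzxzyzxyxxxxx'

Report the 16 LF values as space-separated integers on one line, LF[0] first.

Answer: 12 0 1 2 13 3 14 10 15 4 11 5 6 7 8 9

Derivation:
Char counts: '$':1, 'x':9, 'y':2, 'z':4
C (first-col start): C('$')=0, C('x')=1, C('y')=10, C('z')=12
L[0]='z': occ=0, LF[0]=C('z')+0=12+0=12
L[1]='$': occ=0, LF[1]=C('$')+0=0+0=0
L[2]='x': occ=0, LF[2]=C('x')+0=1+0=1
L[3]='x': occ=1, LF[3]=C('x')+1=1+1=2
L[4]='z': occ=1, LF[4]=C('z')+1=12+1=13
L[5]='x': occ=2, LF[5]=C('x')+2=1+2=3
L[6]='z': occ=2, LF[6]=C('z')+2=12+2=14
L[7]='y': occ=0, LF[7]=C('y')+0=10+0=10
L[8]='z': occ=3, LF[8]=C('z')+3=12+3=15
L[9]='x': occ=3, LF[9]=C('x')+3=1+3=4
L[10]='y': occ=1, LF[10]=C('y')+1=10+1=11
L[11]='x': occ=4, LF[11]=C('x')+4=1+4=5
L[12]='x': occ=5, LF[12]=C('x')+5=1+5=6
L[13]='x': occ=6, LF[13]=C('x')+6=1+6=7
L[14]='x': occ=7, LF[14]=C('x')+7=1+7=8
L[15]='x': occ=8, LF[15]=C('x')+8=1+8=9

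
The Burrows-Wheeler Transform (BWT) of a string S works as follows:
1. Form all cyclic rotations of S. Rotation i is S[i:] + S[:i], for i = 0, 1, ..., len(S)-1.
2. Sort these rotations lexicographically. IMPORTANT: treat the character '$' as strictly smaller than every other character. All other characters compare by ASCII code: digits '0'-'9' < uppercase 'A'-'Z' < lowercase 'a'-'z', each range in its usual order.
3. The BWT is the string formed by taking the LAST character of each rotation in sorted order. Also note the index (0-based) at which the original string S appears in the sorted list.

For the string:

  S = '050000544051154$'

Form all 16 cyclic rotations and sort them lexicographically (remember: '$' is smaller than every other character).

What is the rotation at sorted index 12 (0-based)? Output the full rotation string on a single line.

All 16 rotations (rotation i = S[i:]+S[:i]):
  rot[0] = 050000544051154$
  rot[1] = 50000544051154$0
  rot[2] = 0000544051154$05
  rot[3] = 000544051154$050
  rot[4] = 00544051154$0500
  rot[5] = 0544051154$05000
  rot[6] = 544051154$050000
  rot[7] = 44051154$0500005
  rot[8] = 4051154$05000054
  rot[9] = 051154$050000544
  rot[10] = 51154$0500005440
  rot[11] = 1154$05000054405
  rot[12] = 154$050000544051
  rot[13] = 54$0500005440511
  rot[14] = 4$05000054405115
  rot[15] = $050000544051154
Sorted (with $ < everything):
  sorted[0] = $050000544051154
  sorted[1] = 0000544051154$05
  sorted[2] = 000544051154$050
  sorted[3] = 00544051154$0500
  sorted[4] = 050000544051154$
  sorted[5] = 051154$050000544
  sorted[6] = 0544051154$05000
  sorted[7] = 1154$05000054405
  sorted[8] = 154$050000544051
  sorted[9] = 4$05000054405115
  sorted[10] = 4051154$05000054
  sorted[11] = 44051154$0500005
  sorted[12] = 50000544051154$0
  sorted[13] = 51154$0500005440
  sorted[14] = 54$0500005440511
  sorted[15] = 544051154$050000
sorted[12] = 50000544051154$0

Answer: 50000544051154$0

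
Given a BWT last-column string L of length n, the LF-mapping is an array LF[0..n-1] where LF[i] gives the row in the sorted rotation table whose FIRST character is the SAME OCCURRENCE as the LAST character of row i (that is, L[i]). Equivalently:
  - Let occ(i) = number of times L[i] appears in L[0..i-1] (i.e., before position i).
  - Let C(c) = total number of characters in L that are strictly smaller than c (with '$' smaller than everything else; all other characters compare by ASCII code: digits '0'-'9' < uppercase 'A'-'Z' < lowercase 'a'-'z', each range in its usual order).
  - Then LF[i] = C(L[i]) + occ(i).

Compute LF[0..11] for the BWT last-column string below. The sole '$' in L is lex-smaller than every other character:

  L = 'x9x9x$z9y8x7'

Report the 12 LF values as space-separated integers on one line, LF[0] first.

Answer: 6 3 7 4 8 0 11 5 10 2 9 1

Derivation:
Char counts: '$':1, '7':1, '8':1, '9':3, 'x':4, 'y':1, 'z':1
C (first-col start): C('$')=0, C('7')=1, C('8')=2, C('9')=3, C('x')=6, C('y')=10, C('z')=11
L[0]='x': occ=0, LF[0]=C('x')+0=6+0=6
L[1]='9': occ=0, LF[1]=C('9')+0=3+0=3
L[2]='x': occ=1, LF[2]=C('x')+1=6+1=7
L[3]='9': occ=1, LF[3]=C('9')+1=3+1=4
L[4]='x': occ=2, LF[4]=C('x')+2=6+2=8
L[5]='$': occ=0, LF[5]=C('$')+0=0+0=0
L[6]='z': occ=0, LF[6]=C('z')+0=11+0=11
L[7]='9': occ=2, LF[7]=C('9')+2=3+2=5
L[8]='y': occ=0, LF[8]=C('y')+0=10+0=10
L[9]='8': occ=0, LF[9]=C('8')+0=2+0=2
L[10]='x': occ=3, LF[10]=C('x')+3=6+3=9
L[11]='7': occ=0, LF[11]=C('7')+0=1+0=1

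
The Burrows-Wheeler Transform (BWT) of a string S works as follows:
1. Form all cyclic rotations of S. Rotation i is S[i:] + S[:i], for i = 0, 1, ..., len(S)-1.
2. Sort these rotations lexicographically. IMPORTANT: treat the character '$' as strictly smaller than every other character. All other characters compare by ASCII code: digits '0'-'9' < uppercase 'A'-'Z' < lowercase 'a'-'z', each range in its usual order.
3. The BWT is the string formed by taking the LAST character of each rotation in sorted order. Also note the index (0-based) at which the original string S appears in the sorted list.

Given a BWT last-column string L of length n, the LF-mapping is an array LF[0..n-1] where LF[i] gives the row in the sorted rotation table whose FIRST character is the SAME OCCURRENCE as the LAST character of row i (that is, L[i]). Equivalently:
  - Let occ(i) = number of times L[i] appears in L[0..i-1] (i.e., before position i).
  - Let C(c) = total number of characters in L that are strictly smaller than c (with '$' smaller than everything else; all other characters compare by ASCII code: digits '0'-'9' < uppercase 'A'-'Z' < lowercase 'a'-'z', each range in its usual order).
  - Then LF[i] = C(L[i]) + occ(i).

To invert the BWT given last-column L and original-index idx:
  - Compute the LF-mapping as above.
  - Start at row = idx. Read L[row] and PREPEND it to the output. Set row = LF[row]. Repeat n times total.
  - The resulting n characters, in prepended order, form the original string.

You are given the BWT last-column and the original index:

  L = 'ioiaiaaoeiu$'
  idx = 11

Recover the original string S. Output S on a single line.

LF mapping: 5 9 6 1 7 2 3 10 4 8 11 0
Walk LF starting at row 11, prepending L[row]:
  step 1: row=11, L[11]='$', prepend. Next row=LF[11]=0
  step 2: row=0, L[0]='i', prepend. Next row=LF[0]=5
  step 3: row=5, L[5]='a', prepend. Next row=LF[5]=2
  step 4: row=2, L[2]='i', prepend. Next row=LF[2]=6
  step 5: row=6, L[6]='a', prepend. Next row=LF[6]=3
  step 6: row=3, L[3]='a', prepend. Next row=LF[3]=1
  step 7: row=1, L[1]='o', prepend. Next row=LF[1]=9
  step 8: row=9, L[9]='i', prepend. Next row=LF[9]=8
  step 9: row=8, L[8]='e', prepend. Next row=LF[8]=4
  step 10: row=4, L[4]='i', prepend. Next row=LF[4]=7
  step 11: row=7, L[7]='o', prepend. Next row=LF[7]=10
  step 12: row=10, L[10]='u', prepend. Next row=LF[10]=11
Reversed output: uoieioaaiai$

Answer: uoieioaaiai$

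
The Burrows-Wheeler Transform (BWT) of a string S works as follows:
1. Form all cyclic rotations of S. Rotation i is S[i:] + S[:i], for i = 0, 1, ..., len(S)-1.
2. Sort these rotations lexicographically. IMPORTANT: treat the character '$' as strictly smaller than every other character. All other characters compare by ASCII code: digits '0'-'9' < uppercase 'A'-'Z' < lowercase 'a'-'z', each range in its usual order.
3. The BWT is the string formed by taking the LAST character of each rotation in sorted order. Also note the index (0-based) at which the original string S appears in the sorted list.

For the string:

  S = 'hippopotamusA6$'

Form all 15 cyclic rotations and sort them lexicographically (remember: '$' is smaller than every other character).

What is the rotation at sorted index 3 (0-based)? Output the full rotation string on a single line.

All 15 rotations (rotation i = S[i:]+S[:i]):
  rot[0] = hippopotamusA6$
  rot[1] = ippopotamusA6$h
  rot[2] = ppopotamusA6$hi
  rot[3] = popotamusA6$hip
  rot[4] = opotamusA6$hipp
  rot[5] = potamusA6$hippo
  rot[6] = otamusA6$hippop
  rot[7] = tamusA6$hippopo
  rot[8] = amusA6$hippopot
  rot[9] = musA6$hippopota
  rot[10] = usA6$hippopotam
  rot[11] = sA6$hippopotamu
  rot[12] = A6$hippopotamus
  rot[13] = 6$hippopotamusA
  rot[14] = $hippopotamusA6
Sorted (with $ < everything):
  sorted[0] = $hippopotamusA6
  sorted[1] = 6$hippopotamusA
  sorted[2] = A6$hippopotamus
  sorted[3] = amusA6$hippopot
  sorted[4] = hippopotamusA6$
  sorted[5] = ippopotamusA6$h
  sorted[6] = musA6$hippopota
  sorted[7] = opotamusA6$hipp
  sorted[8] = otamusA6$hippop
  sorted[9] = popotamusA6$hip
  sorted[10] = potamusA6$hippo
  sorted[11] = ppopotamusA6$hi
  sorted[12] = sA6$hippopotamu
  sorted[13] = tamusA6$hippopo
  sorted[14] = usA6$hippopotam
sorted[3] = amusA6$hippopot

Answer: amusA6$hippopot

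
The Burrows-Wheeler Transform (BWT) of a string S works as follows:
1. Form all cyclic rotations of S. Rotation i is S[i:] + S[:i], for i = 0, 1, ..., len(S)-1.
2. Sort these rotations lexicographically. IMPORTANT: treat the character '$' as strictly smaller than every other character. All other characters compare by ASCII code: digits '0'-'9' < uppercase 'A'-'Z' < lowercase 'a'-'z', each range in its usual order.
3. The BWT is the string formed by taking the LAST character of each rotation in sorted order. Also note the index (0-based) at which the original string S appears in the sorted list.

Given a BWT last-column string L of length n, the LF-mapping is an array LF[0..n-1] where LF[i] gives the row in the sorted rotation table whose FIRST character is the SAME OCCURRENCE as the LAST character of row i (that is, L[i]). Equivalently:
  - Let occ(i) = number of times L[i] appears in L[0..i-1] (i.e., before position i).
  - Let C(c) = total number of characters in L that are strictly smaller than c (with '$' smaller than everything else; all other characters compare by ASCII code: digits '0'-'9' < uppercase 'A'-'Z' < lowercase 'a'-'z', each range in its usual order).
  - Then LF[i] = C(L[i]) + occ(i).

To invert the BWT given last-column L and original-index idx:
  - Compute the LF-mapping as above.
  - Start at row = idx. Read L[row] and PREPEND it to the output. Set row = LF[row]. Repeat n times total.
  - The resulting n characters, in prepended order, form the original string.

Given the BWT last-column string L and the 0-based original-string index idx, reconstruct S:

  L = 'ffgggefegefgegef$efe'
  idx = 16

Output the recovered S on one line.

LF mapping: 8 9 14 15 16 1 10 2 17 3 11 18 4 19 5 12 0 6 13 7
Walk LF starting at row 16, prepending L[row]:
  step 1: row=16, L[16]='$', prepend. Next row=LF[16]=0
  step 2: row=0, L[0]='f', prepend. Next row=LF[0]=8
  step 3: row=8, L[8]='g', prepend. Next row=LF[8]=17
  step 4: row=17, L[17]='e', prepend. Next row=LF[17]=6
  step 5: row=6, L[6]='f', prepend. Next row=LF[6]=10
  step 6: row=10, L[10]='f', prepend. Next row=LF[10]=11
  step 7: row=11, L[11]='g', prepend. Next row=LF[11]=18
  step 8: row=18, L[18]='f', prepend. Next row=LF[18]=13
  step 9: row=13, L[13]='g', prepend. Next row=LF[13]=19
  step 10: row=19, L[19]='e', prepend. Next row=LF[19]=7
  step 11: row=7, L[7]='e', prepend. Next row=LF[7]=2
  step 12: row=2, L[2]='g', prepend. Next row=LF[2]=14
  step 13: row=14, L[14]='e', prepend. Next row=LF[14]=5
  step 14: row=5, L[5]='e', prepend. Next row=LF[5]=1
  step 15: row=1, L[1]='f', prepend. Next row=LF[1]=9
  step 16: row=9, L[9]='e', prepend. Next row=LF[9]=3
  step 17: row=3, L[3]='g', prepend. Next row=LF[3]=15
  step 18: row=15, L[15]='f', prepend. Next row=LF[15]=12
  step 19: row=12, L[12]='e', prepend. Next row=LF[12]=4
  step 20: row=4, L[4]='g', prepend. Next row=LF[4]=16
Reversed output: gefgefeegeegfgffegf$

Answer: gefgefeegeegfgffegf$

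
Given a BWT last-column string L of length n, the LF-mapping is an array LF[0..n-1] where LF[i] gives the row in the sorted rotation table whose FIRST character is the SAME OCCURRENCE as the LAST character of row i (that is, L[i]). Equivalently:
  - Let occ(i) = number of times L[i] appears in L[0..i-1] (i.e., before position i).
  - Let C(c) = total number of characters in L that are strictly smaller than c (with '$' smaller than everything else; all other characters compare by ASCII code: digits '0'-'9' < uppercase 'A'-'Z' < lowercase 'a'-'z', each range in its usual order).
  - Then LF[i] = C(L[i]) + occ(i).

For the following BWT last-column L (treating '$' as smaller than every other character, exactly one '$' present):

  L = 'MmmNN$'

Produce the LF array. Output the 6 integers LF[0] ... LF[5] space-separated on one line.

Char counts: '$':1, 'M':1, 'N':2, 'm':2
C (first-col start): C('$')=0, C('M')=1, C('N')=2, C('m')=4
L[0]='M': occ=0, LF[0]=C('M')+0=1+0=1
L[1]='m': occ=0, LF[1]=C('m')+0=4+0=4
L[2]='m': occ=1, LF[2]=C('m')+1=4+1=5
L[3]='N': occ=0, LF[3]=C('N')+0=2+0=2
L[4]='N': occ=1, LF[4]=C('N')+1=2+1=3
L[5]='$': occ=0, LF[5]=C('$')+0=0+0=0

Answer: 1 4 5 2 3 0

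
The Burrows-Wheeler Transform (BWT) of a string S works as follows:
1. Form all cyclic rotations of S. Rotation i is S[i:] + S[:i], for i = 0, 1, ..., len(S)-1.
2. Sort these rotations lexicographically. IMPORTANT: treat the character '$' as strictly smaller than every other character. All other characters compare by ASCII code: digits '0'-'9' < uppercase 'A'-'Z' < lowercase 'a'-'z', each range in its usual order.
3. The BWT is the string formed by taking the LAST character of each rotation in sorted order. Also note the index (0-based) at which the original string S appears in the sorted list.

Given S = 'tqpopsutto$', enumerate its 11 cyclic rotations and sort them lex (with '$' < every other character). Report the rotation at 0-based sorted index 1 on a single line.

All 11 rotations (rotation i = S[i:]+S[:i]):
  rot[0] = tqpopsutto$
  rot[1] = qpopsutto$t
  rot[2] = popsutto$tq
  rot[3] = opsutto$tqp
  rot[4] = psutto$tqpo
  rot[5] = sutto$tqpop
  rot[6] = utto$tqpops
  rot[7] = tto$tqpopsu
  rot[8] = to$tqpopsut
  rot[9] = o$tqpopsutt
  rot[10] = $tqpopsutto
Sorted (with $ < everything):
  sorted[0] = $tqpopsutto
  sorted[1] = o$tqpopsutt
  sorted[2] = opsutto$tqp
  sorted[3] = popsutto$tq
  sorted[4] = psutto$tqpo
  sorted[5] = qpopsutto$t
  sorted[6] = sutto$tqpop
  sorted[7] = to$tqpopsut
  sorted[8] = tqpopsutto$
  sorted[9] = tto$tqpopsu
  sorted[10] = utto$tqpops
sorted[1] = o$tqpopsutt

Answer: o$tqpopsutt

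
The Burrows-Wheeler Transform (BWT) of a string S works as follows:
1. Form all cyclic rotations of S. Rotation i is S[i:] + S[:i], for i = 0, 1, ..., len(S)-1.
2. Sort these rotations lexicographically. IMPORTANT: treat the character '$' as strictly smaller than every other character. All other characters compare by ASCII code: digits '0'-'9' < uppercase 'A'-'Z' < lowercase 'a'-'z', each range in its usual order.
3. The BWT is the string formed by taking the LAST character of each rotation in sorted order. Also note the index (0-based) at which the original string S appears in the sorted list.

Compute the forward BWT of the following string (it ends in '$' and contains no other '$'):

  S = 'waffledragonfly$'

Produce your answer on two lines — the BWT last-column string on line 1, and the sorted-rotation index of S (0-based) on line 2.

All 16 rotations (rotation i = S[i:]+S[:i]):
  rot[0] = waffledragonfly$
  rot[1] = affledragonfly$w
  rot[2] = ffledragonfly$wa
  rot[3] = fledragonfly$waf
  rot[4] = ledragonfly$waff
  rot[5] = edragonfly$waffl
  rot[6] = dragonfly$waffle
  rot[7] = ragonfly$waffled
  rot[8] = agonfly$waffledr
  rot[9] = gonfly$waffledra
  rot[10] = onfly$waffledrag
  rot[11] = nfly$waffledrago
  rot[12] = fly$waffledragon
  rot[13] = ly$waffledragonf
  rot[14] = y$waffledragonfl
  rot[15] = $waffledragonfly
Sorted (with $ < everything):
  sorted[0] = $waffledragonfly  (last char: 'y')
  sorted[1] = affledragonfly$w  (last char: 'w')
  sorted[2] = agonfly$waffledr  (last char: 'r')
  sorted[3] = dragonfly$waffle  (last char: 'e')
  sorted[4] = edragonfly$waffl  (last char: 'l')
  sorted[5] = ffledragonfly$wa  (last char: 'a')
  sorted[6] = fledragonfly$waf  (last char: 'f')
  sorted[7] = fly$waffledragon  (last char: 'n')
  sorted[8] = gonfly$waffledra  (last char: 'a')
  sorted[9] = ledragonfly$waff  (last char: 'f')
  sorted[10] = ly$waffledragonf  (last char: 'f')
  sorted[11] = nfly$waffledrago  (last char: 'o')
  sorted[12] = onfly$waffledrag  (last char: 'g')
  sorted[13] = ragonfly$waffled  (last char: 'd')
  sorted[14] = waffledragonfly$  (last char: '$')
  sorted[15] = y$waffledragonfl  (last char: 'l')
Last column: ywrelafnaffogd$l
Original string S is at sorted index 14

Answer: ywrelafnaffogd$l
14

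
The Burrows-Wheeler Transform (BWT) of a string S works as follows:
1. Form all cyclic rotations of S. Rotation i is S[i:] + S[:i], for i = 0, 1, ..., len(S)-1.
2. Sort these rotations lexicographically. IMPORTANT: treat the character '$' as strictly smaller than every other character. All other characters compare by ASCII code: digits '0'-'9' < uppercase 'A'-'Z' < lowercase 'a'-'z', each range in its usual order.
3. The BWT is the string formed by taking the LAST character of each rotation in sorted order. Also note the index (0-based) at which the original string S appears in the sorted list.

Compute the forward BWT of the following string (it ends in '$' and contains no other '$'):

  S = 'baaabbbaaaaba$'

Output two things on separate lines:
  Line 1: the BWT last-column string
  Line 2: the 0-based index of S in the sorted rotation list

Answer: abbabaaaaab$ba
11

Derivation:
All 14 rotations (rotation i = S[i:]+S[:i]):
  rot[0] = baaabbbaaaaba$
  rot[1] = aaabbbaaaaba$b
  rot[2] = aabbbaaaaba$ba
  rot[3] = abbbaaaaba$baa
  rot[4] = bbbaaaaba$baaa
  rot[5] = bbaaaaba$baaab
  rot[6] = baaaaba$baaabb
  rot[7] = aaaaba$baaabbb
  rot[8] = aaaba$baaabbba
  rot[9] = aaba$baaabbbaa
  rot[10] = aba$baaabbbaaa
  rot[11] = ba$baaabbbaaaa
  rot[12] = a$baaabbbaaaab
  rot[13] = $baaabbbaaaaba
Sorted (with $ < everything):
  sorted[0] = $baaabbbaaaaba  (last char: 'a')
  sorted[1] = a$baaabbbaaaab  (last char: 'b')
  sorted[2] = aaaaba$baaabbb  (last char: 'b')
  sorted[3] = aaaba$baaabbba  (last char: 'a')
  sorted[4] = aaabbbaaaaba$b  (last char: 'b')
  sorted[5] = aaba$baaabbbaa  (last char: 'a')
  sorted[6] = aabbbaaaaba$ba  (last char: 'a')
  sorted[7] = aba$baaabbbaaa  (last char: 'a')
  sorted[8] = abbbaaaaba$baa  (last char: 'a')
  sorted[9] = ba$baaabbbaaaa  (last char: 'a')
  sorted[10] = baaaaba$baaabb  (last char: 'b')
  sorted[11] = baaabbbaaaaba$  (last char: '$')
  sorted[12] = bbaaaaba$baaab  (last char: 'b')
  sorted[13] = bbbaaaaba$baaa  (last char: 'a')
Last column: abbabaaaaab$ba
Original string S is at sorted index 11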